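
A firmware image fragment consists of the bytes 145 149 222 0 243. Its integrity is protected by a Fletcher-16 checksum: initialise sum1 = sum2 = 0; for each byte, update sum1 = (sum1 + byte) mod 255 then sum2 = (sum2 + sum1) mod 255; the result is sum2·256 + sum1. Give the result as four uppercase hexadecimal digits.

BEF9

Running sums (mod 255):
  after byte 0 (145): sum1=145, sum2=145
  after byte 1 (149): sum1=39, sum2=184
  after byte 2 (222): sum1=6, sum2=190
  after byte 3 (0): sum1=6, sum2=196
  after byte 4 (243): sum1=249, sum2=190
Checksum = sum2·256 + sum1 = 190·256 + 249 = 48889 = 0xBEF9.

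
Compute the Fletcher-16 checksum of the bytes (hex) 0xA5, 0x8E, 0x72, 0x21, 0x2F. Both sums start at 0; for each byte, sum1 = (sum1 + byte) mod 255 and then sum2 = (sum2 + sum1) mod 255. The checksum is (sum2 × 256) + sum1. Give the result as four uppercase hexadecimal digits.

3FF6

Running sums (mod 255):
  after byte 0 (0xA5): sum1=165, sum2=165
  after byte 1 (0x8E): sum1=52, sum2=217
  after byte 2 (0x72): sum1=166, sum2=128
  after byte 3 (0x21): sum1=199, sum2=72
  after byte 4 (0x2F): sum1=246, sum2=63
Checksum = sum2·256 + sum1 = 63·256 + 246 = 16374 = 0x3FF6.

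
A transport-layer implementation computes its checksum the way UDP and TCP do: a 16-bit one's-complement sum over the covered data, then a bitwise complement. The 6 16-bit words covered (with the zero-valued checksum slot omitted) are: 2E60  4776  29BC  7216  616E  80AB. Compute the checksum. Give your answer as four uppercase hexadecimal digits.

0C3D

One's-complement addition (fold any carry out of bit 15 back into bit 0):
  0x2E60 + 0x4776 = 0x075D6
  0x75D6 + 0x29BC = 0x09F92
  0x9F92 + 0x7216 = 0x111A8 → wrap carry → 0x11A9
  0x11A9 + 0x616E = 0x07317
  0x7317 + 0x80AB = 0x0F3C2
One's-complement sum = 0xF3C2.
Checksum = ~0xF3C2 & 0xFFFF = 0x0C3D.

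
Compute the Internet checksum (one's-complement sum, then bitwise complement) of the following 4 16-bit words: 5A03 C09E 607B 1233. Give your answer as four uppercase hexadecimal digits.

72AF

One's-complement addition (fold any carry out of bit 15 back into bit 0):
  0x5A03 + 0xC09E = 0x11AA1 → wrap carry → 0x1AA2
  0x1AA2 + 0x607B = 0x07B1D
  0x7B1D + 0x1233 = 0x08D50
One's-complement sum = 0x8D50.
Checksum = ~0x8D50 & 0xFFFF = 0x72AF.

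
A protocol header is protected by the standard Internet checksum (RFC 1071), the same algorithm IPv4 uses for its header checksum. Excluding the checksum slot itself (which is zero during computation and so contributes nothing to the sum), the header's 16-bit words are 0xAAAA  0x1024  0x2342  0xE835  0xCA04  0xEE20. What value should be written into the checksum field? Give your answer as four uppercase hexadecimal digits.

One's-complement addition (fold any carry out of bit 15 back into bit 0):
  0xAAAA + 0x1024 = 0x0BACE
  0xBACE + 0x2342 = 0x0DE10
  0xDE10 + 0xE835 = 0x1C645 → wrap carry → 0xC646
  0xC646 + 0xCA04 = 0x1904A → wrap carry → 0x904B
  0x904B + 0xEE20 = 0x17E6B → wrap carry → 0x7E6C
One's-complement sum = 0x7E6C.
Checksum = ~0x7E6C & 0xFFFF = 0x8193.

8193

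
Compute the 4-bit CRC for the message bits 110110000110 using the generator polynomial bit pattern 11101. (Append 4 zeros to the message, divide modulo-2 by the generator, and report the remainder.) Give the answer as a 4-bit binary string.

0000

Append 4 zeros: 1101100001100000. Divide by 11101 (XOR where the leading bit is 1):
  pos 0: 11011 XOR 11101 = 00110
  pos 2: 11000 XOR 11101 = 00101
  pos 4: 10100 XOR 11101 = 01001
  pos 5: 10011 XOR 11101 = 01110
  pos 6: 11101 XOR 11101 = 00000
Remainder (last 4 bits) = 0000. This is the CRC / FCS.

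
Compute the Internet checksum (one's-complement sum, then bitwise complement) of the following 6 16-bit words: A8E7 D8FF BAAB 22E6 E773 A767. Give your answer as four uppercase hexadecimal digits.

One's-complement addition (fold any carry out of bit 15 back into bit 0):
  0xA8E7 + 0xD8FF = 0x181E6 → wrap carry → 0x81E7
  0x81E7 + 0xBAAB = 0x13C92 → wrap carry → 0x3C93
  0x3C93 + 0x22E6 = 0x05F79
  0x5F79 + 0xE773 = 0x146EC → wrap carry → 0x46ED
  0x46ED + 0xA767 = 0x0EE54
One's-complement sum = 0xEE54.
Checksum = ~0xEE54 & 0xFFFF = 0x11AB.

11AB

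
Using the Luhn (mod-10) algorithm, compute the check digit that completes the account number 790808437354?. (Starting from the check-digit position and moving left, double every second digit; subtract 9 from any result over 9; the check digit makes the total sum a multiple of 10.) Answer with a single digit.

4

Partial digits right→left: 4 5 3 7 3 4 8 0 8 0 9 7
Double every second digit counting from the check-digit position (so the 1st, 3rd, 5th, ... of the partial from the right).
  doubled (with −9 where >9): 8 6 6 7 7 9 → sum 43
  kept as-is: 5 7 4 0 0 7 → sum 23
Total = 43 + 23 = 66.
Check digit = (10 − (66 mod 10)) mod 10 = 4.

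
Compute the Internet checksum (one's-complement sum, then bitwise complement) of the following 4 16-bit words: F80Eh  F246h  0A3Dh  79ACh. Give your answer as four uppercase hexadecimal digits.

One's-complement addition (fold any carry out of bit 15 back into bit 0):
  0xF80E + 0xF246 = 0x1EA54 → wrap carry → 0xEA55
  0xEA55 + 0x0A3D = 0x0F492
  0xF492 + 0x79AC = 0x16E3E → wrap carry → 0x6E3F
One's-complement sum = 0x6E3F.
Checksum = ~0x6E3F & 0xFFFF = 0x91C0.

91C0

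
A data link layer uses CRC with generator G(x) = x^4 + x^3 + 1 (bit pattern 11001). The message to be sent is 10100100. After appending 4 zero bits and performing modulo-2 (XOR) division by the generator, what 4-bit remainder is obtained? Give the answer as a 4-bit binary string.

Append 4 zeros: 101001000000. Divide by 11001 (XOR where the leading bit is 1):
  pos 0: 10100 XOR 11001 = 01101
  pos 1: 11011 XOR 11001 = 00010
  pos 4: 10000 XOR 11001 = 01001
  pos 5: 10010 XOR 11001 = 01011
  pos 6: 10110 XOR 11001 = 01111
  pos 7: 11110 XOR 11001 = 00111
Remainder (last 4 bits) = 0111. This is the CRC / FCS.

0111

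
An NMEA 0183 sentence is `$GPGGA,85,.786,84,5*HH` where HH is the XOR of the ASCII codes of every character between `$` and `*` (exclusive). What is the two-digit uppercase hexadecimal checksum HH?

75

XOR the ASCII codes of the payload characters:
  'G' = 0x47 → acc = 0x47
  'P' = 0x50 → acc = 0x17
  'G' = 0x47 → acc = 0x50
  'G' = 0x47 → acc = 0x17
  'A' = 0x41 → acc = 0x56
  ',' = 0x2C → acc = 0x7A
  '8' = 0x38 → acc = 0x42
  '5' = 0x35 → acc = 0x77
  ',' = 0x2C → acc = 0x5B
  '.' = 0x2E → acc = 0x75
  '7' = 0x37 → acc = 0x42
  '8' = 0x38 → acc = 0x7A
  '6' = 0x36 → acc = 0x4C
  ',' = 0x2C → acc = 0x60
  '8' = 0x38 → acc = 0x58
  '4' = 0x34 → acc = 0x6C
  ',' = 0x2C → acc = 0x40
  '5' = 0x35 → acc = 0x75
Checksum = 0x75.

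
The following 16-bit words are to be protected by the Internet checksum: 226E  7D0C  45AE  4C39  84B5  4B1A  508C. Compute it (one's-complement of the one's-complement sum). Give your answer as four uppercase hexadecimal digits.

AE41

One's-complement addition (fold any carry out of bit 15 back into bit 0):
  0x226E + 0x7D0C = 0x09F7A
  0x9F7A + 0x45AE = 0x0E528
  0xE528 + 0x4C39 = 0x13161 → wrap carry → 0x3162
  0x3162 + 0x84B5 = 0x0B617
  0xB617 + 0x4B1A = 0x10131 → wrap carry → 0x0132
  0x0132 + 0x508C = 0x051BE
One's-complement sum = 0x51BE.
Checksum = ~0x51BE & 0xFFFF = 0xAE41.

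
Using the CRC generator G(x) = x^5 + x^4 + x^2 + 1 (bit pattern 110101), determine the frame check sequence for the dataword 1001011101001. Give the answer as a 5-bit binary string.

Append 5 zeros: 100101110100100000. Divide by 110101 (XOR where the leading bit is 1):
  pos 0: 100101 XOR 110101 = 010000
  pos 1: 100001 XOR 110101 = 010100
  pos 2: 101001 XOR 110101 = 011100
  pos 3: 111000 XOR 110101 = 001101
  pos 5: 110110 XOR 110101 = 000011
  pos 9: 110100 XOR 110101 = 000001
Remainder (last 5 bits) = 01000. This is the CRC / FCS.

01000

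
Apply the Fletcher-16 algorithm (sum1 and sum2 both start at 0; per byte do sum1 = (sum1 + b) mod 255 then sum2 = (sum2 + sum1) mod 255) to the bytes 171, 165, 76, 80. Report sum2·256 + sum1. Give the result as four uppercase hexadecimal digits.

Running sums (mod 255):
  after byte 0 (171): sum1=171, sum2=171
  after byte 1 (165): sum1=81, sum2=252
  after byte 2 (76): sum1=157, sum2=154
  after byte 3 (80): sum1=237, sum2=136
Checksum = sum2·256 + sum1 = 136·256 + 237 = 35053 = 0x88ED.

88ED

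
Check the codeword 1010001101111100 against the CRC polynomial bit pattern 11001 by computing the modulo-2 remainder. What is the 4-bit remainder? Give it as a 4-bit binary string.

1101

Modulo-2 division of 1010001101111100 by 11001:
  pos 0: 10100 XOR 11001 = 01101
  pos 1: 11010 XOR 11001 = 00011
  pos 4: 11110 XOR 11001 = 00111
  pos 6: 11111 XOR 11001 = 00110
  pos 8: 11011 XOR 11001 = 00010
  pos 11: 10100 XOR 11001 = 01101
Remainder = 1101 (nonzero — an error is detected).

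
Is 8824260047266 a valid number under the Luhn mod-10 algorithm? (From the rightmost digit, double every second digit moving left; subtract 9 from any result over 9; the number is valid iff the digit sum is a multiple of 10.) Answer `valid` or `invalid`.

From the right, keep odd positions and double even positions (subtract 9 from any doubled value over 9):
  doubled (positions 2,4,...): 3 5 0 3 8 7 → sum 26
  kept (positions 1,3,...): 6 2 4 0 2 2 8 → sum 24
Total = 50.
50 mod 10 = 0, so the number is valid.

valid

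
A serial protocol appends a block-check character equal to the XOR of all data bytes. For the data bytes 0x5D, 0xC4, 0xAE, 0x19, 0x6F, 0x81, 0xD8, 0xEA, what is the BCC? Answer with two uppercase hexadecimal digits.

F2

XOR the bytes together:
  start with 0x5D
  0x5D ⊕ 0xC4 = 0x99
  0x99 ⊕ 0xAE = 0x37
  0x37 ⊕ 0x19 = 0x2E
  0x2E ⊕ 0x6F = 0x41
  0x41 ⊕ 0x81 = 0xC0
  0xC0 ⊕ 0xD8 = 0x18
  0x18 ⊕ 0xEA = 0xF2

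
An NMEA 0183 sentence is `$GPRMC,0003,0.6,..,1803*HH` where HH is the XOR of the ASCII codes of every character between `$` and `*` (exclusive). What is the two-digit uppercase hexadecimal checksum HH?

XOR the ASCII codes of the payload characters:
  'G' = 0x47 → acc = 0x47
  'P' = 0x50 → acc = 0x17
  'R' = 0x52 → acc = 0x45
  'M' = 0x4D → acc = 0x08
  'C' = 0x43 → acc = 0x4B
  ',' = 0x2C → acc = 0x67
  '0' = 0x30 → acc = 0x57
  '0' = 0x30 → acc = 0x67
  '0' = 0x30 → acc = 0x57
  '3' = 0x33 → acc = 0x64
  ',' = 0x2C → acc = 0x48
  '0' = 0x30 → acc = 0x78
  '.' = 0x2E → acc = 0x56
  '6' = 0x36 → acc = 0x60
  ',' = 0x2C → acc = 0x4C
  '.' = 0x2E → acc = 0x62
  '.' = 0x2E → acc = 0x4C
  ',' = 0x2C → acc = 0x60
  '1' = 0x31 → acc = 0x51
  '8' = 0x38 → acc = 0x69
  '0' = 0x30 → acc = 0x59
  '3' = 0x33 → acc = 0x6A
Checksum = 0x6A.

6A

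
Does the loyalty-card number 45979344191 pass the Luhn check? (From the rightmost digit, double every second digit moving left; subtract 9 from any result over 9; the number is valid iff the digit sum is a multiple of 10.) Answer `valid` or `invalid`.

From the right, keep odd positions and double even positions (subtract 9 from any doubled value over 9):
  doubled (positions 2,4,...): 9 8 6 5 1 → sum 29
  kept (positions 1,3,...): 1 1 4 9 9 4 → sum 28
Total = 57.
57 mod 10 = 7, so the number is invalid.

invalid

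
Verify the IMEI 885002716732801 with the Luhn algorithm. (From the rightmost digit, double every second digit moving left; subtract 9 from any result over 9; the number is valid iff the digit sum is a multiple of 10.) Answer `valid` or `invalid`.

valid

From the right, keep odd positions and double even positions (subtract 9 from any doubled value over 9):
  doubled (positions 2,4,...): 0 4 5 2 4 0 7 → sum 22
  kept (positions 1,3,...): 1 8 3 6 7 0 5 8 → sum 38
Total = 60.
60 mod 10 = 0, so the number is valid.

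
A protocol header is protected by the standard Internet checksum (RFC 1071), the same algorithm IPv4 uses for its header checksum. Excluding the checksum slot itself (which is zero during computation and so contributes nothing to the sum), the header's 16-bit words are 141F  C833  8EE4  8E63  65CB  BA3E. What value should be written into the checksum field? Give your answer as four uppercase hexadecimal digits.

E65A

One's-complement addition (fold any carry out of bit 15 back into bit 0):
  0x141F + 0xC833 = 0x0DC52
  0xDC52 + 0x8EE4 = 0x16B36 → wrap carry → 0x6B37
  0x6B37 + 0x8E63 = 0x0F99A
  0xF99A + 0x65CB = 0x15F65 → wrap carry → 0x5F66
  0x5F66 + 0xBA3E = 0x119A4 → wrap carry → 0x19A5
One's-complement sum = 0x19A5.
Checksum = ~0x19A5 & 0xFFFF = 0xE65A.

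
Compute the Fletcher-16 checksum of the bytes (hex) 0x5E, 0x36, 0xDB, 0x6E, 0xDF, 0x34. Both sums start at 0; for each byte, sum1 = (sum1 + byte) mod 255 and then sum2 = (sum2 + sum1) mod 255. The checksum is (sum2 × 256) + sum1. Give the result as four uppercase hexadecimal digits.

Running sums (mod 255):
  after byte 0 (0x5E): sum1=94, sum2=94
  after byte 1 (0x36): sum1=148, sum2=242
  after byte 2 (0xDB): sum1=112, sum2=99
  after byte 3 (0x6E): sum1=222, sum2=66
  after byte 4 (0xDF): sum1=190, sum2=1
  after byte 5 (0x34): sum1=242, sum2=243
Checksum = sum2·256 + sum1 = 243·256 + 242 = 62450 = 0xF3F2.

F3F2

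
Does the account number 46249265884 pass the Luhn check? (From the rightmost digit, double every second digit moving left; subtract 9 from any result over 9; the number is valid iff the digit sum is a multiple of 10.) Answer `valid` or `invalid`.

invalid

From the right, keep odd positions and double even positions (subtract 9 from any doubled value over 9):
  doubled (positions 2,4,...): 7 1 4 8 3 → sum 23
  kept (positions 1,3,...): 4 8 6 9 2 4 → sum 33
Total = 56.
56 mod 10 = 6, so the number is invalid.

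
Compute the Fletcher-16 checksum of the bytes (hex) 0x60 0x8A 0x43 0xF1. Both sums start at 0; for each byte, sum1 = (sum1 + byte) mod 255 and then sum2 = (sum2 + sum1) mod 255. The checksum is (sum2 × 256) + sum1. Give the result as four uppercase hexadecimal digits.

9920

Running sums (mod 255):
  after byte 0 (0x60): sum1=96, sum2=96
  after byte 1 (0x8A): sum1=234, sum2=75
  after byte 2 (0x43): sum1=46, sum2=121
  after byte 3 (0xF1): sum1=32, sum2=153
Checksum = sum2·256 + sum1 = 153·256 + 32 = 39200 = 0x9920.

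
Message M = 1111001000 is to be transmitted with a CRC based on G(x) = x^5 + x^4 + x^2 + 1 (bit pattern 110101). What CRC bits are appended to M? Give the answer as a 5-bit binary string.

10011

Append 5 zeros: 111100100000000. Divide by 110101 (XOR where the leading bit is 1):
  pos 0: 111100 XOR 110101 = 001001
  pos 2: 100110 XOR 110101 = 010011
  pos 3: 100110 XOR 110101 = 010011
  pos 4: 100110 XOR 110101 = 010011
  pos 5: 100110 XOR 110101 = 010011
  pos 6: 100110 XOR 110101 = 010011
  pos 7: 100110 XOR 110101 = 010011
  pos 8: 100110 XOR 110101 = 010011
  pos 9: 100110 XOR 110101 = 010011
Remainder (last 5 bits) = 10011. This is the CRC / FCS.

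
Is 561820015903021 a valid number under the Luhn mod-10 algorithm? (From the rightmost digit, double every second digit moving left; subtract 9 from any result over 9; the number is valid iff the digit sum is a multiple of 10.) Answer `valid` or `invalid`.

invalid

From the right, keep odd positions and double even positions (subtract 9 from any doubled value over 9):
  doubled (positions 2,4,...): 4 6 9 2 0 7 3 → sum 31
  kept (positions 1,3,...): 1 0 0 5 0 2 1 5 → sum 14
Total = 45.
45 mod 10 = 5, so the number is invalid.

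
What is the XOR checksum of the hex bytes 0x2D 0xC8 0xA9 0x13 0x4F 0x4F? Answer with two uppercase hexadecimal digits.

XOR the bytes together:
  start with 0x2D
  0x2D ⊕ 0xC8 = 0xE5
  0xE5 ⊕ 0xA9 = 0x4C
  0x4C ⊕ 0x13 = 0x5F
  0x5F ⊕ 0x4F = 0x10
  0x10 ⊕ 0x4F = 0x5F

5F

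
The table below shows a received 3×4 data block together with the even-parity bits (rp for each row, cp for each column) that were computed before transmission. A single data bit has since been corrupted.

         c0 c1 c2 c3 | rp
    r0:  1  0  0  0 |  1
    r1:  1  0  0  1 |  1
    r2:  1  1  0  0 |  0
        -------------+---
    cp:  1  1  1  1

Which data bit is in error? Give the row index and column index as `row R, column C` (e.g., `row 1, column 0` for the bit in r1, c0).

Recompute each row's even parity and compare to rp:
  r0: data parity 1, sent rp 1 → ok
  r1: data parity 0, sent rp 1 → mismatch
  r2: data parity 0, sent rp 0 → ok
Recompute each column's even parity and compare to cp:
  c0: data parity 1, sent cp 1 → ok
  c1: data parity 1, sent cp 1 → ok
  c2: data parity 0, sent cp 1 → mismatch
  c3: data parity 1, sent cp 1 → ok
Exactly one row (r1) and one column (c2) fail → the flipped bit is at their intersection.

row 1, column 2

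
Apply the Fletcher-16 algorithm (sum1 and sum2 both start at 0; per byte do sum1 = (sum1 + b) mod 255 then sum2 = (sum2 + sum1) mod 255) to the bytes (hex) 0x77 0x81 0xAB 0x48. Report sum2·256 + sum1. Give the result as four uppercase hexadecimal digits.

Running sums (mod 255):
  after byte 0 (0x77): sum1=119, sum2=119
  after byte 1 (0x81): sum1=248, sum2=112
  after byte 2 (0xAB): sum1=164, sum2=21
  after byte 3 (0x48): sum1=236, sum2=2
Checksum = sum2·256 + sum1 = 2·256 + 236 = 748 = 0x02EC.

02EC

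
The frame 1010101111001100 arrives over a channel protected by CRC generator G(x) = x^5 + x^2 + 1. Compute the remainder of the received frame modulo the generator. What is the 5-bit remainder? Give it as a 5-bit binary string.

Modulo-2 division of 1010101111001100 by 100101:
  pos 0: 101010 XOR 100101 = 001111
  pos 2: 111111 XOR 100101 = 011010
  pos 3: 110101 XOR 100101 = 010000
  pos 4: 100001 XOR 100101 = 000100
  pos 7: 100001 XOR 100101 = 000100
  pos 10: 100100 XOR 100101 = 000001
Remainder = 00001 (nonzero — an error is detected).

00001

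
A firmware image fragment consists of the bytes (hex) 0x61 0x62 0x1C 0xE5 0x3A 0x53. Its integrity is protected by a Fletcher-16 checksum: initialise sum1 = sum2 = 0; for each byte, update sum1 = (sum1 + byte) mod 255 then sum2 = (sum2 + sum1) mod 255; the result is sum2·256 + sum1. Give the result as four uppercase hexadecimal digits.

Running sums (mod 255):
  after byte 0 (0x61): sum1=97, sum2=97
  after byte 1 (0x62): sum1=195, sum2=37
  after byte 2 (0x1C): sum1=223, sum2=5
  after byte 3 (0xE5): sum1=197, sum2=202
  after byte 4 (0x3A): sum1=0, sum2=202
  after byte 5 (0x53): sum1=83, sum2=30
Checksum = sum2·256 + sum1 = 30·256 + 83 = 7763 = 0x1E53.

1E53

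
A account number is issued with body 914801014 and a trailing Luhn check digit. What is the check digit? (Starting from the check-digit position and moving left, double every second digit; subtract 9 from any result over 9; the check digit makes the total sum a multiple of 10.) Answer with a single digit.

4

Partial digits right→left: 4 1 0 1 0 8 4 1 9
Double every second digit counting from the check-digit position (so the 1st, 3rd, 5th, ... of the partial from the right).
  doubled (with −9 where >9): 8 0 0 8 9 → sum 25
  kept as-is: 1 1 8 1 → sum 11
Total = 25 + 11 = 36.
Check digit = (10 − (36 mod 10)) mod 10 = 4.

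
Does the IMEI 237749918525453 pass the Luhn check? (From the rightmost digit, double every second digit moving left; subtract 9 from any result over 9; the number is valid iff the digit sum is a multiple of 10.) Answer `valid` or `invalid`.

invalid

From the right, keep odd positions and double even positions (subtract 9 from any doubled value over 9):
  doubled (positions 2,4,...): 1 1 1 2 9 5 6 → sum 25
  kept (positions 1,3,...): 3 4 2 8 9 4 7 2 → sum 39
Total = 64.
64 mod 10 = 4, so the number is invalid.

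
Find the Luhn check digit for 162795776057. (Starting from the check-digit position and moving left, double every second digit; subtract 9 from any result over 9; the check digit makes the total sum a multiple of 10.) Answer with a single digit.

Partial digits right→left: 7 5 0 6 7 7 5 9 7 2 6 1
Double every second digit counting from the check-digit position (so the 1st, 3rd, 5th, ... of the partial from the right).
  doubled (with −9 where >9): 5 0 5 1 5 3 → sum 19
  kept as-is: 5 6 7 9 2 1 → sum 30
Total = 19 + 30 = 49.
Check digit = (10 − (49 mod 10)) mod 10 = 1.

1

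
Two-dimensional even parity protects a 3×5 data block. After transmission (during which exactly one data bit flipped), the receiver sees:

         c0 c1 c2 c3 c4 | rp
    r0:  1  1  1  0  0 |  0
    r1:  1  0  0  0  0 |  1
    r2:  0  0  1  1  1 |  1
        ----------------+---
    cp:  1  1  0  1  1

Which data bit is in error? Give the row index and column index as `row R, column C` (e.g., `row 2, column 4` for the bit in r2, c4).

row 0, column 0

Recompute each row's even parity and compare to rp:
  r0: data parity 1, sent rp 0 → mismatch
  r1: data parity 1, sent rp 1 → ok
  r2: data parity 1, sent rp 1 → ok
Recompute each column's even parity and compare to cp:
  c0: data parity 0, sent cp 1 → mismatch
  c1: data parity 1, sent cp 1 → ok
  c2: data parity 0, sent cp 0 → ok
  c3: data parity 1, sent cp 1 → ok
  c4: data parity 1, sent cp 1 → ok
Exactly one row (r0) and one column (c0) fail → the flipped bit is at their intersection.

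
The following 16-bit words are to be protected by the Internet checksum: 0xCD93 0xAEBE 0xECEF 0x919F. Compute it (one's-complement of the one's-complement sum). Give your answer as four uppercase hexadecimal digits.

051E

One's-complement addition (fold any carry out of bit 15 back into bit 0):
  0xCD93 + 0xAEBE = 0x17C51 → wrap carry → 0x7C52
  0x7C52 + 0xECEF = 0x16941 → wrap carry → 0x6942
  0x6942 + 0x919F = 0x0FAE1
One's-complement sum = 0xFAE1.
Checksum = ~0xFAE1 & 0xFFFF = 0x051E.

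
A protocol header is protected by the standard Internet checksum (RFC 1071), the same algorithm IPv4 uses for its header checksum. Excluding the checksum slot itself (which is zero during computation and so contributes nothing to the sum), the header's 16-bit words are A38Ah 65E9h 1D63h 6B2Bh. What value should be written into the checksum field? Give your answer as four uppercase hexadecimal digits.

One's-complement addition (fold any carry out of bit 15 back into bit 0):
  0xA38A + 0x65E9 = 0x10973 → wrap carry → 0x0974
  0x0974 + 0x1D63 = 0x026D7
  0x26D7 + 0x6B2B = 0x09202
One's-complement sum = 0x9202.
Checksum = ~0x9202 & 0xFFFF = 0x6DFD.

6DFD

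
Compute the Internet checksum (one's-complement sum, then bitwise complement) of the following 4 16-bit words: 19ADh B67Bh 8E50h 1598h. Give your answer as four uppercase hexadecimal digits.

One's-complement addition (fold any carry out of bit 15 back into bit 0):
  0x19AD + 0xB67B = 0x0D028
  0xD028 + 0x8E50 = 0x15E78 → wrap carry → 0x5E79
  0x5E79 + 0x1598 = 0x07411
One's-complement sum = 0x7411.
Checksum = ~0x7411 & 0xFFFF = 0x8BEE.

8BEE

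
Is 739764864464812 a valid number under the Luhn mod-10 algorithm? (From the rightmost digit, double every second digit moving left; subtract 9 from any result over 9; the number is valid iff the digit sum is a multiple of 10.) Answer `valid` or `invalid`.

From the right, keep odd positions and double even positions (subtract 9 from any doubled value over 9):
  doubled (positions 2,4,...): 2 8 8 3 8 5 6 → sum 40
  kept (positions 1,3,...): 2 8 6 4 8 6 9 7 → sum 50
Total = 90.
90 mod 10 = 0, so the number is valid.

valid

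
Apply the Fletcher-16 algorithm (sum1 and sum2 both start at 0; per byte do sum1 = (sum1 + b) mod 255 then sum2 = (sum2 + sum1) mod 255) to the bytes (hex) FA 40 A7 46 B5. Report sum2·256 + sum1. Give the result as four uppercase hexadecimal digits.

Running sums (mod 255):
  after byte 0 (FA): sum1=250, sum2=250
  after byte 1 (40): sum1=59, sum2=54
  after byte 2 (A7): sum1=226, sum2=25
  after byte 3 (46): sum1=41, sum2=66
  after byte 4 (B5): sum1=222, sum2=33
Checksum = sum2·256 + sum1 = 33·256 + 222 = 8670 = 0x21DE.

21DE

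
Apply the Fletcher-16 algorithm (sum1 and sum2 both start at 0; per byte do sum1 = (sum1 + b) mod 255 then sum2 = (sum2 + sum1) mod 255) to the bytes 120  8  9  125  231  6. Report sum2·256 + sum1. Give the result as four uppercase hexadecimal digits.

6DF4

Running sums (mod 255):
  after byte 0 (120): sum1=120, sum2=120
  after byte 1 (8): sum1=128, sum2=248
  after byte 2 (9): sum1=137, sum2=130
  after byte 3 (125): sum1=7, sum2=137
  after byte 4 (231): sum1=238, sum2=120
  after byte 5 (6): sum1=244, sum2=109
Checksum = sum2·256 + sum1 = 109·256 + 244 = 28148 = 0x6DF4.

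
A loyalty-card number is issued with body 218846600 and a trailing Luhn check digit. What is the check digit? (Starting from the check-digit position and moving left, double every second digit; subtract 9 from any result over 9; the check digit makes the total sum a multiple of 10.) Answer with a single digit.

3

Partial digits right→left: 0 0 6 6 4 8 8 1 2
Double every second digit counting from the check-digit position (so the 1st, 3rd, 5th, ... of the partial from the right).
  doubled (with −9 where >9): 0 3 8 7 4 → sum 22
  kept as-is: 0 6 8 1 → sum 15
Total = 22 + 15 = 37.
Check digit = (10 − (37 mod 10)) mod 10 = 3.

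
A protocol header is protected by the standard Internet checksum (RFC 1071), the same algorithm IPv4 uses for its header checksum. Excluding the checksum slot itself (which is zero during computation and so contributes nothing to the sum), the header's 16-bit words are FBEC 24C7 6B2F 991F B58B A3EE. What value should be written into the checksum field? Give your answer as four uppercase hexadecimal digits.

8182

One's-complement addition (fold any carry out of bit 15 back into bit 0):
  0xFBEC + 0x24C7 = 0x120B3 → wrap carry → 0x20B4
  0x20B4 + 0x6B2F = 0x08BE3
  0x8BE3 + 0x991F = 0x12502 → wrap carry → 0x2503
  0x2503 + 0xB58B = 0x0DA8E
  0xDA8E + 0xA3EE = 0x17E7C → wrap carry → 0x7E7D
One's-complement sum = 0x7E7D.
Checksum = ~0x7E7D & 0xFFFF = 0x8182.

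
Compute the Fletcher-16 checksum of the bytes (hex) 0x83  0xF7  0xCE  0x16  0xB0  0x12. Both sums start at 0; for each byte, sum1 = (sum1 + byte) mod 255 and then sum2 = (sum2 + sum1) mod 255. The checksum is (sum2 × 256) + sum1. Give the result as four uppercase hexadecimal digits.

Running sums (mod 255):
  after byte 0 (0x83): sum1=131, sum2=131
  after byte 1 (0xF7): sum1=123, sum2=254
  after byte 2 (0xCE): sum1=74, sum2=73
  after byte 3 (0x16): sum1=96, sum2=169
  after byte 4 (0xB0): sum1=17, sum2=186
  after byte 5 (0x12): sum1=35, sum2=221
Checksum = sum2·256 + sum1 = 221·256 + 35 = 56611 = 0xDD23.

DD23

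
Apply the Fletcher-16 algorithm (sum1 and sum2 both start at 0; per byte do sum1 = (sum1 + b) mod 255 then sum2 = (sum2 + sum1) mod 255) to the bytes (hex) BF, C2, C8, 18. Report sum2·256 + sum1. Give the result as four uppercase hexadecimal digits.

Running sums (mod 255):
  after byte 0 (BF): sum1=191, sum2=191
  after byte 1 (C2): sum1=130, sum2=66
  after byte 2 (C8): sum1=75, sum2=141
  after byte 3 (18): sum1=99, sum2=240
Checksum = sum2·256 + sum1 = 240·256 + 99 = 61539 = 0xF063.

F063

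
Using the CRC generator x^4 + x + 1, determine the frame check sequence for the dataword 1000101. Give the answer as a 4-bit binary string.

Append 4 zeros: 10001010000. Divide by 10011 (XOR where the leading bit is 1):
  pos 0: 10001 XOR 10011 = 00010
  pos 3: 10010 XOR 10011 = 00001
Remainder (last 4 bits) = 1000. This is the CRC / FCS.

1000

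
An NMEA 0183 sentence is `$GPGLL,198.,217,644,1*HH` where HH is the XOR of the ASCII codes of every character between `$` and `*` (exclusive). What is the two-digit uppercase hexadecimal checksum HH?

7D

XOR the ASCII codes of the payload characters:
  'G' = 0x47 → acc = 0x47
  'P' = 0x50 → acc = 0x17
  'G' = 0x47 → acc = 0x50
  'L' = 0x4C → acc = 0x1C
  'L' = 0x4C → acc = 0x50
  ',' = 0x2C → acc = 0x7C
  '1' = 0x31 → acc = 0x4D
  '9' = 0x39 → acc = 0x74
  '8' = 0x38 → acc = 0x4C
  '.' = 0x2E → acc = 0x62
  ',' = 0x2C → acc = 0x4E
  '2' = 0x32 → acc = 0x7C
  '1' = 0x31 → acc = 0x4D
  '7' = 0x37 → acc = 0x7A
  ',' = 0x2C → acc = 0x56
  '6' = 0x36 → acc = 0x60
  '4' = 0x34 → acc = 0x54
  '4' = 0x34 → acc = 0x60
  ',' = 0x2C → acc = 0x4C
  '1' = 0x31 → acc = 0x7D
Checksum = 0x7D.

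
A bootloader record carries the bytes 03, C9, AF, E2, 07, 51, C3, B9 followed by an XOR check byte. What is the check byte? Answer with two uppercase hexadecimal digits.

XOR the bytes together:
  start with 0x03
  0x03 ⊕ 0xC9 = 0xCA
  0xCA ⊕ 0xAF = 0x65
  0x65 ⊕ 0xE2 = 0x87
  0x87 ⊕ 0x07 = 0x80
  0x80 ⊕ 0x51 = 0xD1
  0xD1 ⊕ 0xC3 = 0x12
  0x12 ⊕ 0xB9 = 0xAB

AB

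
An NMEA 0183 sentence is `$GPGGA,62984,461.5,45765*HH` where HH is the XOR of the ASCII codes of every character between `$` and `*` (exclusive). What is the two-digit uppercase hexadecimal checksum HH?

XOR the ASCII codes of the payload characters:
  'G' = 0x47 → acc = 0x47
  'P' = 0x50 → acc = 0x17
  'G' = 0x47 → acc = 0x50
  'G' = 0x47 → acc = 0x17
  'A' = 0x41 → acc = 0x56
  ',' = 0x2C → acc = 0x7A
  '6' = 0x36 → acc = 0x4C
  '2' = 0x32 → acc = 0x7E
  '9' = 0x39 → acc = 0x47
  '8' = 0x38 → acc = 0x7F
  '4' = 0x34 → acc = 0x4B
  ',' = 0x2C → acc = 0x67
  '4' = 0x34 → acc = 0x53
  '6' = 0x36 → acc = 0x65
  '1' = 0x31 → acc = 0x54
  '.' = 0x2E → acc = 0x7A
  '5' = 0x35 → acc = 0x4F
  ',' = 0x2C → acc = 0x63
  '4' = 0x34 → acc = 0x57
  '5' = 0x35 → acc = 0x62
  '7' = 0x37 → acc = 0x55
  '6' = 0x36 → acc = 0x63
  '5' = 0x35 → acc = 0x56
Checksum = 0x56.

56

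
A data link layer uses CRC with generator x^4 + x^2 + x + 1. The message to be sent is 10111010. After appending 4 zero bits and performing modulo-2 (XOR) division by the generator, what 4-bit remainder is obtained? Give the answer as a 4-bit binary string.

Append 4 zeros: 101110100000. Divide by 10111 (XOR where the leading bit is 1):
  pos 0: 10111 XOR 10111 = 00000
  pos 6: 10000 XOR 10111 = 00111
Remainder (last 4 bits) = 1110. This is the CRC / FCS.

1110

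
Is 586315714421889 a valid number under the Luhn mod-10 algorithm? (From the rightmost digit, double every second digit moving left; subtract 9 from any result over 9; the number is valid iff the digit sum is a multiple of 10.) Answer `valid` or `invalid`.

invalid

From the right, keep odd positions and double even positions (subtract 9 from any doubled value over 9):
  doubled (positions 2,4,...): 7 2 8 2 1 6 7 → sum 33
  kept (positions 1,3,...): 9 8 2 4 7 1 6 5 → sum 42
Total = 75.
75 mod 10 = 5, so the number is invalid.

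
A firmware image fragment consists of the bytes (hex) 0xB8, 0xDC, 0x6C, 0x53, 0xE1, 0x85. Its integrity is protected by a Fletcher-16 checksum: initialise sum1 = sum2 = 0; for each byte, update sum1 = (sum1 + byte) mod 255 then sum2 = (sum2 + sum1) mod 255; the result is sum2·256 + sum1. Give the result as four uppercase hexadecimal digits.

99BC

Running sums (mod 255):
  after byte 0 (0xB8): sum1=184, sum2=184
  after byte 1 (0xDC): sum1=149, sum2=78
  after byte 2 (0x6C): sum1=2, sum2=80
  after byte 3 (0x53): sum1=85, sum2=165
  after byte 4 (0xE1): sum1=55, sum2=220
  after byte 5 (0x85): sum1=188, sum2=153
Checksum = sum2·256 + sum1 = 153·256 + 188 = 39356 = 0x99BC.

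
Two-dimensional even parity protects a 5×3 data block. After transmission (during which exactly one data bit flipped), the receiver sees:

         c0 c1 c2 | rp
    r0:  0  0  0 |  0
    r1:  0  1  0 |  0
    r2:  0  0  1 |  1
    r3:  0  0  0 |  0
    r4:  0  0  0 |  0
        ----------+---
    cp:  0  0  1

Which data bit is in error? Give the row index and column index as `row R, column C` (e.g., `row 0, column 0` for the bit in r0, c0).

Recompute each row's even parity and compare to rp:
  r0: data parity 0, sent rp 0 → ok
  r1: data parity 1, sent rp 0 → mismatch
  r2: data parity 1, sent rp 1 → ok
  r3: data parity 0, sent rp 0 → ok
  r4: data parity 0, sent rp 0 → ok
Recompute each column's even parity and compare to cp:
  c0: data parity 0, sent cp 0 → ok
  c1: data parity 1, sent cp 0 → mismatch
  c2: data parity 1, sent cp 1 → ok
Exactly one row (r1) and one column (c1) fail → the flipped bit is at their intersection.

row 1, column 1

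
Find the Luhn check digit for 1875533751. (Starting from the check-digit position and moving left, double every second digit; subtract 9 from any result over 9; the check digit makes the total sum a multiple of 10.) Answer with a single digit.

Partial digits right→left: 1 5 7 3 3 5 5 7 8 1
Double every second digit counting from the check-digit position (so the 1st, 3rd, 5th, ... of the partial from the right).
  doubled (with −9 where >9): 2 5 6 1 7 → sum 21
  kept as-is: 5 3 5 7 1 → sum 21
Total = 21 + 21 = 42.
Check digit = (10 − (42 mod 10)) mod 10 = 8.

8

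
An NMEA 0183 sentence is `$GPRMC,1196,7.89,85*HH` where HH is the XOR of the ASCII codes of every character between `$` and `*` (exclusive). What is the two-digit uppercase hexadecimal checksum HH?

XOR the ASCII codes of the payload characters:
  'G' = 0x47 → acc = 0x47
  'P' = 0x50 → acc = 0x17
  'R' = 0x52 → acc = 0x45
  'M' = 0x4D → acc = 0x08
  'C' = 0x43 → acc = 0x4B
  ',' = 0x2C → acc = 0x67
  '1' = 0x31 → acc = 0x56
  '1' = 0x31 → acc = 0x67
  '9' = 0x39 → acc = 0x5E
  '6' = 0x36 → acc = 0x68
  ',' = 0x2C → acc = 0x44
  '7' = 0x37 → acc = 0x73
  '.' = 0x2E → acc = 0x5D
  '8' = 0x38 → acc = 0x65
  '9' = 0x39 → acc = 0x5C
  ',' = 0x2C → acc = 0x70
  '8' = 0x38 → acc = 0x48
  '5' = 0x35 → acc = 0x7D
Checksum = 0x7D.

7D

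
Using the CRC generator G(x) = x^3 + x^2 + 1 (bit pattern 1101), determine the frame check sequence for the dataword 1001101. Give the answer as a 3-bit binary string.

100

Append 3 zeros: 1001101000. Divide by 1101 (XOR where the leading bit is 1):
  pos 0: 1001 XOR 1101 = 0100
  pos 1: 1001 XOR 1101 = 0100
  pos 2: 1000 XOR 1101 = 0101
  pos 3: 1011 XOR 1101 = 0110
  pos 4: 1100 XOR 1101 = 0001
Remainder (last 3 bits) = 100. This is the CRC / FCS.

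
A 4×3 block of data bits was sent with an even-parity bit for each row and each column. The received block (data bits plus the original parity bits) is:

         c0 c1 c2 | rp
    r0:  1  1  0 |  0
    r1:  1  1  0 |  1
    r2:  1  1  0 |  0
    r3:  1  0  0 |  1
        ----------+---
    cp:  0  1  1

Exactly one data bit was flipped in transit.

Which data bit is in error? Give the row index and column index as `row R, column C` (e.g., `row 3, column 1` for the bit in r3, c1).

row 1, column 2

Recompute each row's even parity and compare to rp:
  r0: data parity 0, sent rp 0 → ok
  r1: data parity 0, sent rp 1 → mismatch
  r2: data parity 0, sent rp 0 → ok
  r3: data parity 1, sent rp 1 → ok
Recompute each column's even parity and compare to cp:
  c0: data parity 0, sent cp 0 → ok
  c1: data parity 1, sent cp 1 → ok
  c2: data parity 0, sent cp 1 → mismatch
Exactly one row (r1) and one column (c2) fail → the flipped bit is at their intersection.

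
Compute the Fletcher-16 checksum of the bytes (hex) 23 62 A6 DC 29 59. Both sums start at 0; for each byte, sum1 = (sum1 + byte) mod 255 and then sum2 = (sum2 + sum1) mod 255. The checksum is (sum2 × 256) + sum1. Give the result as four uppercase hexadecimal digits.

9B8B

Running sums (mod 255):
  after byte 0 (23): sum1=35, sum2=35
  after byte 1 (62): sum1=133, sum2=168
  after byte 2 (A6): sum1=44, sum2=212
  after byte 3 (DC): sum1=9, sum2=221
  after byte 4 (29): sum1=50, sum2=16
  after byte 5 (59): sum1=139, sum2=155
Checksum = sum2·256 + sum1 = 155·256 + 139 = 39819 = 0x9B8B.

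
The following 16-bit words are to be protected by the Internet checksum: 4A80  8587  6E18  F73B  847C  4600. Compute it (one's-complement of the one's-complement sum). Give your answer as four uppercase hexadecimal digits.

0027

One's-complement addition (fold any carry out of bit 15 back into bit 0):
  0x4A80 + 0x8587 = 0x0D007
  0xD007 + 0x6E18 = 0x13E1F → wrap carry → 0x3E20
  0x3E20 + 0xF73B = 0x1355B → wrap carry → 0x355C
  0x355C + 0x847C = 0x0B9D8
  0xB9D8 + 0x4600 = 0x0FFD8
One's-complement sum = 0xFFD8.
Checksum = ~0xFFD8 & 0xFFFF = 0x0027.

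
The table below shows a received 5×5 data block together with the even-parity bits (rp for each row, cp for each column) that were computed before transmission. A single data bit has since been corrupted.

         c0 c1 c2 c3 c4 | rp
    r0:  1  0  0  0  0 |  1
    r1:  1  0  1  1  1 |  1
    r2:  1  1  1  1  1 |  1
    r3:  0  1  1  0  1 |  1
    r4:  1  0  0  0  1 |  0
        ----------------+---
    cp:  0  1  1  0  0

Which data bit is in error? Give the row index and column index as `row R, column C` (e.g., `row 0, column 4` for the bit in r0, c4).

row 1, column 1

Recompute each row's even parity and compare to rp:
  r0: data parity 1, sent rp 1 → ok
  r1: data parity 0, sent rp 1 → mismatch
  r2: data parity 1, sent rp 1 → ok
  r3: data parity 1, sent rp 1 → ok
  r4: data parity 0, sent rp 0 → ok
Recompute each column's even parity and compare to cp:
  c0: data parity 0, sent cp 0 → ok
  c1: data parity 0, sent cp 1 → mismatch
  c2: data parity 1, sent cp 1 → ok
  c3: data parity 0, sent cp 0 → ok
  c4: data parity 0, sent cp 0 → ok
Exactly one row (r1) and one column (c1) fail → the flipped bit is at their intersection.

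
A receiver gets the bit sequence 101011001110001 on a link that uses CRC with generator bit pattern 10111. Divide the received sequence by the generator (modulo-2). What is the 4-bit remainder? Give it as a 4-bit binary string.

0000

Modulo-2 division of 101011001110001 by 10111:
  pos 0: 10101 XOR 10111 = 00010
  pos 3: 10100 XOR 10111 = 00011
  pos 6: 11111 XOR 10111 = 01000
  pos 7: 10000 XOR 10111 = 00111
  pos 9: 11100 XOR 10111 = 01011
  pos 10: 10111 XOR 10111 = 00000
Remainder = 0000 (zero — the frame passes the CRC check).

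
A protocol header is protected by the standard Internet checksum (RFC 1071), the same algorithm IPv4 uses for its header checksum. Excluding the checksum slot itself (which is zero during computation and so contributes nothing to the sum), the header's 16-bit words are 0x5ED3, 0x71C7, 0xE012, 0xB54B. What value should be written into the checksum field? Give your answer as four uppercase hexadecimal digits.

9A06

One's-complement addition (fold any carry out of bit 15 back into bit 0):
  0x5ED3 + 0x71C7 = 0x0D09A
  0xD09A + 0xE012 = 0x1B0AC → wrap carry → 0xB0AD
  0xB0AD + 0xB54B = 0x165F8 → wrap carry → 0x65F9
One's-complement sum = 0x65F9.
Checksum = ~0x65F9 & 0xFFFF = 0x9A06.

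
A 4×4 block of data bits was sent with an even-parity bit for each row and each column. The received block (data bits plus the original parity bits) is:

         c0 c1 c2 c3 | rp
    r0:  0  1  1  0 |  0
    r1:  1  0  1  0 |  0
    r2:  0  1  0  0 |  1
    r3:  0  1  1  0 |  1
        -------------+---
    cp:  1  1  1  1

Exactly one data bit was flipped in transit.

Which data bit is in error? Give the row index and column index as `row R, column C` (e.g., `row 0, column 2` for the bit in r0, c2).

row 3, column 3

Recompute each row's even parity and compare to rp:
  r0: data parity 0, sent rp 0 → ok
  r1: data parity 0, sent rp 0 → ok
  r2: data parity 1, sent rp 1 → ok
  r3: data parity 0, sent rp 1 → mismatch
Recompute each column's even parity and compare to cp:
  c0: data parity 1, sent cp 1 → ok
  c1: data parity 1, sent cp 1 → ok
  c2: data parity 1, sent cp 1 → ok
  c3: data parity 0, sent cp 1 → mismatch
Exactly one row (r3) and one column (c3) fail → the flipped bit is at their intersection.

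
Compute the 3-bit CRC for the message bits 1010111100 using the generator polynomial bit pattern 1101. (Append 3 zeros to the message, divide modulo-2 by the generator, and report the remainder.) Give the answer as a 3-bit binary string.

000

Append 3 zeros: 1010111100000. Divide by 1101 (XOR where the leading bit is 1):
  pos 0: 1010 XOR 1101 = 0111
  pos 1: 1111 XOR 1101 = 0010
  pos 3: 1011 XOR 1101 = 0110
  pos 4: 1101 XOR 1101 = 0000
Remainder (last 3 bits) = 000. This is the CRC / FCS.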